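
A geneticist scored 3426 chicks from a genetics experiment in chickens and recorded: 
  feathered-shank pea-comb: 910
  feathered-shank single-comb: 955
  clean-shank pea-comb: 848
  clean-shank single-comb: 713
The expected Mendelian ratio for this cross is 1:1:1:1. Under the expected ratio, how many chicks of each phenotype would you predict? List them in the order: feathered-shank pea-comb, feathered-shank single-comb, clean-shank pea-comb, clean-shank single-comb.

856.5, 856.5, 856.5, 856.5

Expected counts for N = 3426 under a 1:1:1:1 ratio (total parts = 4):
  feathered-shank pea-comb: 3426 × 1/4 = 856.5
  feathered-shank single-comb: 3426 × 1/4 = 856.5
  clean-shank pea-comb: 3426 × 1/4 = 856.5
  clean-shank single-comb: 3426 × 1/4 = 856.5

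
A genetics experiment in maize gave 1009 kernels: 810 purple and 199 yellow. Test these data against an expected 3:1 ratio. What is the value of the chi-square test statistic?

Total ratio parts = 4. Expected numbers out of 1009:
  purple: 1009 × 3/4 = 756.75
  yellow: 1009 × 1/4 = 252.25
χ² = Σ (O − E)² / E
  purple: (810 − 756.75)² / 756.75 = 3.7470
  yellow: (199 − 252.25)² / 252.25 = 11.2411
χ² = 3.7470 + 11.2411 = 14.9881 ≈ 14.988

14.988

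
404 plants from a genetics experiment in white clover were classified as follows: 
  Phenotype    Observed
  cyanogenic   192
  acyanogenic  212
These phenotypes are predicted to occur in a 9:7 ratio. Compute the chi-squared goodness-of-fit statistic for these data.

12.498

Total ratio parts = 16. Expected numbers out of 404:
  cyanogenic: 404 × 9/16 = 227.25
  acyanogenic: 404 × 7/16 = 176.75
χ² = Σ (O − E)² / E
  cyanogenic: (192 − 227.25)² / 227.25 = 5.4678
  acyanogenic: (212 − 176.75)² / 176.75 = 7.0301
χ² = 5.4678 + 7.0301 = 12.4979 ≈ 12.498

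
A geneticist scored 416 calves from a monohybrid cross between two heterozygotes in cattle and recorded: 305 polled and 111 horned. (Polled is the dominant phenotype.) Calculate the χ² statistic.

For a monohybrid cross between heterozygotes with complete dominance, the expected phenotypic ratio is 3:1.
Under the 3:1 hypothesis (Σ ratio = 4, N = 416):
  polled: 416 × 3/4 = 312
  horned: 416 × 1/4 = 104
χ² = Σ (O − E)² / E
  polled: (305 − 312)² / 312 = 0.1571
  horned: (111 − 104)² / 104 = 0.4712
χ² = 0.1571 + 0.4712 = 0.6283 ≈ 0.628

0.628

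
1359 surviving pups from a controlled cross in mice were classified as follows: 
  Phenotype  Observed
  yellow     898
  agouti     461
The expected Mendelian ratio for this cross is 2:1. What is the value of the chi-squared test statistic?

0.212

Expected counts for N = 1359 under a 2:1 ratio (total parts = 3):
  yellow: 1359 × 2/3 = 906
  agouti: 1359 × 1/3 = 453
χ² = Σ (O − E)² / E
  yellow: (898 − 906)² / 906 = 0.0706
  agouti: (461 − 453)² / 453 = 0.1413
χ² = 0.0706 + 0.1413 = 0.2119 ≈ 0.212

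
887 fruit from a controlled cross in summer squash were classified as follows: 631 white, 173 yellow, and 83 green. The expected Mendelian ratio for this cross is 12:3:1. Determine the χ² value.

15.736

Expected counts for N = 887 under a 12:3:1 ratio (total parts = 16):
  white: 887 × 12/16 = 665.25
  yellow: 887 × 3/16 = 166.3125
  green: 887 × 1/16 = 55.4375
χ² = Σ (O − E)² / E
  white: (631 − 665.25)² / 665.25 = 1.7633
  yellow: (173 − 166.3125)² / 166.3125 = 0.2689
  green: (83 − 55.4375)² / 55.4375 = 13.7036
χ² = 1.7633 + 0.2689 + 13.7036 = 15.7358 ≈ 15.736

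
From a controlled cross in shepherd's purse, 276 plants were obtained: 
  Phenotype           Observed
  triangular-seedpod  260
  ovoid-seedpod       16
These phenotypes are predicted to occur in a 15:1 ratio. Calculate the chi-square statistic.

0.097

The 15:1 ratio has 16 parts, so with N = 276 the expected counts are:
  triangular-seedpod: 276 × 15/16 = 258.75
  ovoid-seedpod: 276 × 1/16 = 17.25
χ² = Σ (O − E)² / E
  triangular-seedpod: (260 − 258.75)² / 258.75 = 0.0060
  ovoid-seedpod: (16 − 17.25)² / 17.25 = 0.0906
χ² = 0.0060 + 0.0906 = 0.0966 ≈ 0.097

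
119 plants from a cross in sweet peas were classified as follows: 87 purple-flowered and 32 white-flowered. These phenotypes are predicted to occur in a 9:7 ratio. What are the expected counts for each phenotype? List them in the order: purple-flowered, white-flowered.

66.9375, 52.0625

Under the 9:7 hypothesis (Σ ratio = 16, N = 119):
  purple-flowered: 119 × 9/16 = 66.9375
  white-flowered: 119 × 7/16 = 52.0625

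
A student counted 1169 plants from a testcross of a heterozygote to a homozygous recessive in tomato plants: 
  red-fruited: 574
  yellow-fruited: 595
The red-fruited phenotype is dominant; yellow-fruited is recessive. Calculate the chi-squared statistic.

0.377

A testcross of a heterozygote (Aa × aa) gives a 1:1 phenotypic ratio.
Under the 1:1 hypothesis (Σ ratio = 2, N = 1169):
  red-fruited: 1169 × 1/2 = 584.5
  yellow-fruited: 1169 × 1/2 = 584.5
χ² = Σ (O − E)² / E
  red-fruited: (574 − 584.5)² / 584.5 = 0.1886
  yellow-fruited: (595 − 584.5)² / 584.5 = 0.1886
χ² = 0.1886 + 0.1886 = 0.3772 ≈ 0.377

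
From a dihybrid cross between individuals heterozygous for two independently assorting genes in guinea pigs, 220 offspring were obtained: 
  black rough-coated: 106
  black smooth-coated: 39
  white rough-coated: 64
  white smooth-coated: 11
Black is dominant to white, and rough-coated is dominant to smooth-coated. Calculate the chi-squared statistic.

15.766

A dihybrid F₂ with independent assortment and complete dominance at both loci gives a 9:3:3:1 phenotypic ratio.
Total ratio parts = 16. Expected numbers out of 220:
  black rough-coated: 220 × 9/16 = 123.75
  black smooth-coated: 220 × 3/16 = 41.25
  white rough-coated: 220 × 3/16 = 41.25
  white smooth-coated: 220 × 1/16 = 13.75
χ² = Σ (O − E)² / E
  black rough-coated: (106 − 123.75)² / 123.75 = 2.5460
  black smooth-coated: (39 − 41.25)² / 41.25 = 0.1227
  white rough-coated: (64 − 41.25)² / 41.25 = 12.5470
  white smooth-coated: (11 − 13.75)² / 13.75 = 0.5500
χ² = 2.5460 + 0.1227 + 12.5470 + 0.5500 = 15.7657 ≈ 15.766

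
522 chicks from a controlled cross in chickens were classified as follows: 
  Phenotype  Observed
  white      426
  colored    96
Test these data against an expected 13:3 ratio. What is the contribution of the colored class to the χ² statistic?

0.036

The 13:3 ratio has 16 parts, so with N = 522 the expected counts are:
  white: 522 × 13/16 = 424.125
  colored: 522 × 3/16 = 97.875
Contribution of colored: (96 − 97.875)² / 97.875 = 0.0359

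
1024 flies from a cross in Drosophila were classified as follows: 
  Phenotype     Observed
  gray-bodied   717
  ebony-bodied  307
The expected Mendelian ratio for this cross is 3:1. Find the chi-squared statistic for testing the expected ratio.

13.547

Expected counts for N = 1024 under a 3:1 ratio (total parts = 4):
  gray-bodied: 1024 × 3/4 = 768
  ebony-bodied: 1024 × 1/4 = 256
χ² = Σ (O − E)² / E
  gray-bodied: (717 − 768)² / 768 = 3.3867
  ebony-bodied: (307 − 256)² / 256 = 10.1602
χ² = 3.3867 + 10.1602 = 13.5469 ≈ 13.547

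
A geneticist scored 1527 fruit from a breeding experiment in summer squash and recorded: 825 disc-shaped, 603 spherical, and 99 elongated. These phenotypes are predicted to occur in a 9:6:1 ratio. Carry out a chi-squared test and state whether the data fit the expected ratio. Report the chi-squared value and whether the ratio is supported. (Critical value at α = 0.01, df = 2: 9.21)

Expected counts for N = 1527 under a 9:6:1 ratio (total parts = 16):
  disc-shaped: 1527 × 9/16 = 858.9375
  spherical: 1527 × 6/16 = 572.625
  elongated: 1527 × 1/16 = 95.4375
χ² = Σ (O − E)² / E
  disc-shaped: (825 − 858.9375)² / 858.9375 = 1.3409
  spherical: (603 − 572.625)² / 572.625 = 1.6112
  elongated: (99 − 95.4375)² / 95.4375 = 0.1330
χ² = 1.3409 + 1.6112 + 0.1330 = 3.0851 ≈ 3.085
Degrees of freedom = 3 − 1 = 2; critical value at α = 0.01 is 9.21.
Since 3.085 < 9.21, we fail to reject the null hypothesis — the data are consistent with the 9:6:1 ratio.

3.085; consistent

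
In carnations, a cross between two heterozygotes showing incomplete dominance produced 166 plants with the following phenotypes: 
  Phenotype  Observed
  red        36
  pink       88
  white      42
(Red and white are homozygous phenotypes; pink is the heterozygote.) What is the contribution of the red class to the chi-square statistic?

With incomplete dominance, a heterozygote × heterozygote cross gives a 1:2:1 phenotypic ratio.
The 1:2:1 ratio has 4 parts, so with N = 166 the expected counts are:
  red: 166 × 1/4 = 41.5
  pink: 166 × 2/4 = 83
  white: 166 × 1/4 = 41.5
Contribution of red: (36 − 41.5)² / 41.5 = 0.7289

0.729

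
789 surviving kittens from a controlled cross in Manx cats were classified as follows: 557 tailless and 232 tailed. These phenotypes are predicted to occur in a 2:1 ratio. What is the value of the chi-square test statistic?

5.481

Total ratio parts = 3. Expected numbers out of 789:
  tailless: 789 × 2/3 = 526
  tailed: 789 × 1/3 = 263
χ² = Σ (O − E)² / E
  tailless: (557 − 526)² / 526 = 1.8270
  tailed: (232 − 263)² / 263 = 3.6540
χ² = 1.8270 + 3.6540 = 5.481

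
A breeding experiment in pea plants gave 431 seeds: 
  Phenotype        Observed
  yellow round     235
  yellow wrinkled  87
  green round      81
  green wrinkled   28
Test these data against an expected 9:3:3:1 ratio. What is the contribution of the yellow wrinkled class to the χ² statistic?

Under the 9:3:3:1 hypothesis (Σ ratio = 16, N = 431):
  yellow round: 431 × 9/16 = 242.4375
  yellow wrinkled: 431 × 3/16 = 80.8125
  green round: 431 × 3/16 = 80.8125
  green wrinkled: 431 × 1/16 = 26.9375
Contribution of yellow wrinkled: (87 − 80.8125)² / 80.8125 = 0.4738

0.474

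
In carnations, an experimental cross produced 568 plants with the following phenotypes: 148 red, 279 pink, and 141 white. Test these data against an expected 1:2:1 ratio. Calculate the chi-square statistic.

Total ratio parts = 4. Expected numbers out of 568:
  red: 568 × 1/4 = 142
  pink: 568 × 2/4 = 284
  white: 568 × 1/4 = 142
χ² = Σ (O − E)² / E
  red: (148 − 142)² / 142 = 0.2535
  pink: (279 − 284)² / 284 = 0.0880
  white: (141 − 142)² / 142 = 0.0070
χ² = 0.2535 + 0.0880 + 0.0070 = 0.3485 ≈ 0.349

0.349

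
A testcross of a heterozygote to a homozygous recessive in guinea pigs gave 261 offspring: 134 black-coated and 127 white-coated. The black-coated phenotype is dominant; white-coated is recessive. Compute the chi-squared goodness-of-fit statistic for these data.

0.188

A testcross of a heterozygote (Aa × aa) gives a 1:1 phenotypic ratio.
Under the 1:1 hypothesis (Σ ratio = 2, N = 261):
  black-coated: 261 × 1/2 = 130.5
  white-coated: 261 × 1/2 = 130.5
χ² = Σ (O − E)² / E
  black-coated: (134 − 130.5)² / 130.5 = 0.0939
  white-coated: (127 − 130.5)² / 130.5 = 0.0939
χ² = 0.0939 + 0.0939 = 0.1878 ≈ 0.188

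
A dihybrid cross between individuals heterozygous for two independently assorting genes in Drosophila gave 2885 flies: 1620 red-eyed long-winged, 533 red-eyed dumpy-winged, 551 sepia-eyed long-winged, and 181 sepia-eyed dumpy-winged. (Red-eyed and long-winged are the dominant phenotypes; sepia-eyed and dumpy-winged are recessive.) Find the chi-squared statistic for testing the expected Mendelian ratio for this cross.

A dihybrid F₂ with independent assortment and complete dominance at both loci gives a 9:3:3:1 phenotypic ratio.
Total ratio parts = 16. Expected numbers out of 2885:
  red-eyed long-winged: 2885 × 9/16 = 1622.8125
  red-eyed dumpy-winged: 2885 × 3/16 = 540.9375
  sepia-eyed long-winged: 2885 × 3/16 = 540.9375
  sepia-eyed dumpy-winged: 2885 × 1/16 = 180.3125
χ² = Σ (O − E)² / E
  red-eyed long-winged: (1620 − 1622.8125)² / 1622.8125 = 0.0049
  red-eyed dumpy-winged: (533 − 540.9375)² / 540.9375 = 0.1165
  sepia-eyed long-winged: (551 − 540.9375)² / 540.9375 = 0.1872
  sepia-eyed dumpy-winged: (181 − 180.3125)² / 180.3125 = 0.0026
χ² = 0.0049 + 0.1165 + 0.1872 + 0.0026 = 0.3112 ≈ 0.311

0.311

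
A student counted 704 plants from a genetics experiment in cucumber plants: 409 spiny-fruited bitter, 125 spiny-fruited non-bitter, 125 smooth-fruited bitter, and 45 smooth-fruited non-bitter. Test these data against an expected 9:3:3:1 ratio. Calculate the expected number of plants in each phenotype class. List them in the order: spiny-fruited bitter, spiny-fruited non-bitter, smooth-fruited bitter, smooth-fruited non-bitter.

The 9:3:3:1 ratio has 16 parts, so with N = 704 the expected counts are:
  spiny-fruited bitter: 704 × 9/16 = 396
  spiny-fruited non-bitter: 704 × 3/16 = 132
  smooth-fruited bitter: 704 × 3/16 = 132
  smooth-fruited non-bitter: 704 × 1/16 = 44

396, 132, 132, 44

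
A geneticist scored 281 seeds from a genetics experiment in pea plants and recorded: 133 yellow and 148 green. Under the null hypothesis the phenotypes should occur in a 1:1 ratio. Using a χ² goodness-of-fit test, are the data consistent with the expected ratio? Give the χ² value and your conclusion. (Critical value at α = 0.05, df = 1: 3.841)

0.801; consistent

Expected counts for N = 281 under a 1:1 ratio (total parts = 2):
  yellow: 281 × 1/2 = 140.5
  green: 281 × 1/2 = 140.5
χ² = Σ (O − E)² / E
  yellow: (133 − 140.5)² / 140.5 = 0.4004
  green: (148 − 140.5)² / 140.5 = 0.4004
χ² = 0.4004 + 0.4004 = 0.8008 ≈ 0.801
Degrees of freedom = 2 − 1 = 1; critical value at α = 0.05 is 3.841.
Since 0.801 < 3.841, we fail to reject the null hypothesis — the data are consistent with the 1:1 ratio.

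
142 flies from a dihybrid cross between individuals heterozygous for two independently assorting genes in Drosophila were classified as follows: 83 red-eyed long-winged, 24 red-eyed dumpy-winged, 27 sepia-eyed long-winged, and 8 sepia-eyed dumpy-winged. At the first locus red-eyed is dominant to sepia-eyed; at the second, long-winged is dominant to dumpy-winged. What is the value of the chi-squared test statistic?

A dihybrid F₂ with independent assortment and complete dominance at both loci gives a 9:3:3:1 phenotypic ratio.
Total ratio parts = 16. Expected numbers out of 142:
  red-eyed long-winged: 142 × 9/16 = 79.875
  red-eyed dumpy-winged: 142 × 3/16 = 26.625
  sepia-eyed long-winged: 142 × 3/16 = 26.625
  sepia-eyed dumpy-winged: 142 × 1/16 = 8.875
χ² = Σ (O − E)² / E
  red-eyed long-winged: (83 − 79.875)² / 79.875 = 0.1223
  red-eyed dumpy-winged: (24 − 26.625)² / 26.625 = 0.2588
  sepia-eyed long-winged: (27 − 26.625)² / 26.625 = 0.0053
  sepia-eyed dumpy-winged: (8 − 8.875)² / 8.875 = 0.0863
χ² = 0.1223 + 0.2588 + 0.0053 + 0.0863 = 0.4727 ≈ 0.473

0.473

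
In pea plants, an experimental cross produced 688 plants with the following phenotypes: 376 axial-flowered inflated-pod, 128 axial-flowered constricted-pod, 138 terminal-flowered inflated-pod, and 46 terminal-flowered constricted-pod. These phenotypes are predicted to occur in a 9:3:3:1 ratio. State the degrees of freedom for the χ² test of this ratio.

3

A goodness-of-fit test with 4 phenotype classes has df = 4 − 1 = 3.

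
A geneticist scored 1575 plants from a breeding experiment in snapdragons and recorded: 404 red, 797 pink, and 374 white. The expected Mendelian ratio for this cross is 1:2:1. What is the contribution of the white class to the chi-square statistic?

0.991

Expected counts for N = 1575 under a 1:2:1 ratio (total parts = 4):
  red: 1575 × 1/4 = 393.75
  pink: 1575 × 2/4 = 787.5
  white: 1575 × 1/4 = 393.75
Contribution of white: (374 − 393.75)² / 393.75 = 0.9906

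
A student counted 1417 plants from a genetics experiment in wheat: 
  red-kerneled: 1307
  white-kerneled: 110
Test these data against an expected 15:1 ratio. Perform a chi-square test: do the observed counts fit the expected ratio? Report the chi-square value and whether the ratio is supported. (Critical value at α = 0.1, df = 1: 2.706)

5.535; not consistent

Under the 15:1 hypothesis (Σ ratio = 16, N = 1417):
  red-kerneled: 1417 × 15/16 = 1328.4375
  white-kerneled: 1417 × 1/16 = 88.5625
χ² = Σ (O − E)² / E
  red-kerneled: (1307 − 1328.4375)² / 1328.4375 = 0.3459
  white-kerneled: (110 − 88.5625)² / 88.5625 = 5.1892
χ² = 0.3459 + 5.1892 = 5.5351 ≈ 5.535
Degrees of freedom = 2 − 1 = 1; critical value at α = 0.1 is 2.706.
Since 5.535 > 2.706, we reject the null hypothesis — the data do not fit the 15:1 ratio.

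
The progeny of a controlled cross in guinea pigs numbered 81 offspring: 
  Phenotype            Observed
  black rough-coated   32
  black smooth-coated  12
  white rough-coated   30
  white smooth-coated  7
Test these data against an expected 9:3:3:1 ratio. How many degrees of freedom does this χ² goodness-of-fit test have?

A goodness-of-fit test with 4 phenotype classes has df = 4 − 1 = 3.

3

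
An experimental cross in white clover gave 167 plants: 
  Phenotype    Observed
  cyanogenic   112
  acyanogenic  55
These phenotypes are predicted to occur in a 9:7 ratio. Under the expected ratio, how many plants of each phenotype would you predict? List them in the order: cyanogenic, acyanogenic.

Expected counts for N = 167 under a 9:7 ratio (total parts = 16):
  cyanogenic: 167 × 9/16 = 93.9375
  acyanogenic: 167 × 7/16 = 73.0625

93.9375, 73.0625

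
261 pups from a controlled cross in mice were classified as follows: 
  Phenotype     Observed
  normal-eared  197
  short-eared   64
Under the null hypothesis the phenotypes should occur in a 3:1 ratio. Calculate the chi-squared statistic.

Expected counts for N = 261 under a 3:1 ratio (total parts = 4):
  normal-eared: 261 × 3/4 = 195.75
  short-eared: 261 × 1/4 = 65.25
χ² = Σ (O − E)² / E
  normal-eared: (197 − 195.75)² / 195.75 = 0.0080
  short-eared: (64 − 65.25)² / 65.25 = 0.0239
χ² = 0.0080 + 0.0239 = 0.0319 ≈ 0.032

0.032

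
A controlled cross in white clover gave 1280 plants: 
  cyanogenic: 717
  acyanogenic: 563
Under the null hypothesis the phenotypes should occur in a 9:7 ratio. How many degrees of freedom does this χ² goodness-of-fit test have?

A goodness-of-fit test with 2 phenotype classes has df = 2 − 1 = 1.

1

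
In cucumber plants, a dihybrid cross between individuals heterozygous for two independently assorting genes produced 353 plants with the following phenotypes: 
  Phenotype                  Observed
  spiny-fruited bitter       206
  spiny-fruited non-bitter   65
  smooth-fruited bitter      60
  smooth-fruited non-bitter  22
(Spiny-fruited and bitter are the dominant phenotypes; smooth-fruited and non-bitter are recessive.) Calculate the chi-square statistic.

0.879

A dihybrid F₂ with independent assortment and complete dominance at both loci gives a 9:3:3:1 phenotypic ratio.
The 9:3:3:1 ratio has 16 parts, so with N = 353 the expected counts are:
  spiny-fruited bitter: 353 × 9/16 = 198.5625
  spiny-fruited non-bitter: 353 × 3/16 = 66.1875
  smooth-fruited bitter: 353 × 3/16 = 66.1875
  smooth-fruited non-bitter: 353 × 1/16 = 22.0625
χ² = Σ (O − E)² / E
  spiny-fruited bitter: (206 − 198.5625)² / 198.5625 = 0.2786
  spiny-fruited non-bitter: (65 − 66.1875)² / 66.1875 = 0.0213
  smooth-fruited bitter: (60 − 66.1875)² / 66.1875 = 0.5784
  smooth-fruited non-bitter: (22 − 22.0625)² / 22.0625 = 0.0002
χ² = 0.2786 + 0.0213 + 0.5784 + 0.0002 = 0.8785 ≈ 0.879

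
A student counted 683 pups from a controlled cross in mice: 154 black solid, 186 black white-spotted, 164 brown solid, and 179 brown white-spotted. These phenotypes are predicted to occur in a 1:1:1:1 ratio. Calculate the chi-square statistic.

3.671

Expected counts for N = 683 under a 1:1:1:1 ratio (total parts = 4):
  black solid: 683 × 1/4 = 170.75
  black white-spotted: 683 × 1/4 = 170.75
  brown solid: 683 × 1/4 = 170.75
  brown white-spotted: 683 × 1/4 = 170.75
χ² = Σ (O − E)² / E
  black solid: (154 − 170.75)² / 170.75 = 1.6431
  black white-spotted: (186 − 170.75)² / 170.75 = 1.3620
  brown solid: (164 − 170.75)² / 170.75 = 0.2668
  brown white-spotted: (179 − 170.75)² / 170.75 = 0.3986
χ² = 1.6431 + 1.3620 + 0.2668 + 0.3986 = 3.6705 ≈ 3.671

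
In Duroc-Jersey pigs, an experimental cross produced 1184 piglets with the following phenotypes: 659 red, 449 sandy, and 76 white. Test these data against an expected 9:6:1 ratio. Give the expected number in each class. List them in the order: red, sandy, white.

Total ratio parts = 16. Expected numbers out of 1184:
  red: 1184 × 9/16 = 666
  sandy: 1184 × 6/16 = 444
  white: 1184 × 1/16 = 74

666, 444, 74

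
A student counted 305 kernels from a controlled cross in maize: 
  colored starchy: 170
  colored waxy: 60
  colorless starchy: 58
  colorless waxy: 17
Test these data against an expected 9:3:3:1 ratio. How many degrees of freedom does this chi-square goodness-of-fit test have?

A goodness-of-fit test with 4 phenotype classes has df = 4 − 1 = 3.

3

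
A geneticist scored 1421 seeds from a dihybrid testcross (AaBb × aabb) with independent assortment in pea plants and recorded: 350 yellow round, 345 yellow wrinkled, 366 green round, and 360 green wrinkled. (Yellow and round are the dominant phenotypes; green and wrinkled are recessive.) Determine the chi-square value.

0.762

A dihybrid testcross with independent assortment gives a 1:1:1:1 ratio.
Under the 1:1:1:1 hypothesis (Σ ratio = 4, N = 1421):
  yellow round: 1421 × 1/4 = 355.25
  yellow wrinkled: 1421 × 1/4 = 355.25
  green round: 1421 × 1/4 = 355.25
  green wrinkled: 1421 × 1/4 = 355.25
χ² = Σ (O − E)² / E
  yellow round: (350 − 355.25)² / 355.25 = 0.0776
  yellow wrinkled: (345 − 355.25)² / 355.25 = 0.2957
  green round: (366 − 355.25)² / 355.25 = 0.3253
  green wrinkled: (360 − 355.25)² / 355.25 = 0.0635
χ² = 0.0776 + 0.2957 + 0.3253 + 0.0635 = 0.7621 ≈ 0.762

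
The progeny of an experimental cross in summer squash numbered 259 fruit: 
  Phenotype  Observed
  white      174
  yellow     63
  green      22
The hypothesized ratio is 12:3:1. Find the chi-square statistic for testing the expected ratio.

8.490

Total ratio parts = 16. Expected numbers out of 259:
  white: 259 × 12/16 = 194.25
  yellow: 259 × 3/16 = 48.5625
  green: 259 × 1/16 = 16.1875
χ² = Σ (O − E)² / E
  white: (174 − 194.25)² / 194.25 = 2.1110
  yellow: (63 − 48.5625)² / 48.5625 = 4.2922
  green: (22 − 16.1875)² / 16.1875 = 2.0871
χ² = 2.1110 + 4.2922 + 2.0871 = 8.4903 ≈ 8.490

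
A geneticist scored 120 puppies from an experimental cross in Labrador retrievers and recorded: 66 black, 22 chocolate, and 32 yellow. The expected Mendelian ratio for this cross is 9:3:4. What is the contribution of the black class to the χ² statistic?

Expected counts for N = 120 under a 9:3:4 ratio (total parts = 16):
  black: 120 × 9/16 = 67.5
  chocolate: 120 × 3/16 = 22.5
  yellow: 120 × 4/16 = 30
Contribution of black: (66 − 67.5)² / 67.5 = 0.0333

0.033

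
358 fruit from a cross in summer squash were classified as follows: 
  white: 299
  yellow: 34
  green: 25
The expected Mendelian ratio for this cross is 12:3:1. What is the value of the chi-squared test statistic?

20.119

Expected counts for N = 358 under a 12:3:1 ratio (total parts = 16):
  white: 358 × 12/16 = 268.5
  yellow: 358 × 3/16 = 67.125
  green: 358 × 1/16 = 22.375
χ² = Σ (O − E)² / E
  white: (299 − 268.5)² / 268.5 = 3.4646
  yellow: (34 − 67.125)² / 67.125 = 16.3466
  green: (25 − 22.375)² / 22.375 = 0.3080
χ² = 3.4646 + 16.3466 + 0.3080 = 20.1192 ≈ 20.119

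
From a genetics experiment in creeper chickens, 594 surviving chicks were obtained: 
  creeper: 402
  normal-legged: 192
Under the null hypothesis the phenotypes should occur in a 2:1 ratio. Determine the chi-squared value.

Under the 2:1 hypothesis (Σ ratio = 3, N = 594):
  creeper: 594 × 2/3 = 396
  normal-legged: 594 × 1/3 = 198
χ² = Σ (O − E)² / E
  creeper: (402 − 396)² / 396 = 0.0909
  normal-legged: (192 − 198)² / 198 = 0.1818
χ² = 0.0909 + 0.1818 = 0.2727 ≈ 0.273

0.273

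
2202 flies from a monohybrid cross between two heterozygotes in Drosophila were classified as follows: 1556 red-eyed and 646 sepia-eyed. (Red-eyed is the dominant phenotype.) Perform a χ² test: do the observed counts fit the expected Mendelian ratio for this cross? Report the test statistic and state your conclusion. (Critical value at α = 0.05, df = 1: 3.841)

22.090; not consistent

For a monohybrid cross between heterozygotes with complete dominance, the expected phenotypic ratio is 3:1.
Under the 3:1 hypothesis (Σ ratio = 4, N = 2202):
  red-eyed: 2202 × 3/4 = 1651.5
  sepia-eyed: 2202 × 1/4 = 550.5
χ² = Σ (O − E)² / E
  red-eyed: (1556 − 1651.5)² / 1651.5 = 5.5224
  sepia-eyed: (646 − 550.5)² / 550.5 = 16.5672
χ² = 5.5224 + 16.5672 = 22.0896 ≈ 22.090
Degrees of freedom = 2 − 1 = 1; critical value at α = 0.05 is 3.841.
Since 22.090 > 3.841, we reject the null hypothesis — the data do not fit the 3:1 ratio.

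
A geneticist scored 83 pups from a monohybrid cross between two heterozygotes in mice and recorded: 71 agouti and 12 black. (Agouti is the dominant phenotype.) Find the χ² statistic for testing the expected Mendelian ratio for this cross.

For a monohybrid cross between heterozygotes with complete dominance, the expected phenotypic ratio is 3:1.
Under the 3:1 hypothesis (Σ ratio = 4, N = 83):
  agouti: 83 × 3/4 = 62.25
  black: 83 × 1/4 = 20.75
χ² = Σ (O − E)² / E
  agouti: (71 − 62.25)² / 62.25 = 1.2299
  black: (12 − 20.75)² / 20.75 = 3.6898
χ² = 1.2299 + 3.6898 = 4.9197 ≈ 4.920

4.920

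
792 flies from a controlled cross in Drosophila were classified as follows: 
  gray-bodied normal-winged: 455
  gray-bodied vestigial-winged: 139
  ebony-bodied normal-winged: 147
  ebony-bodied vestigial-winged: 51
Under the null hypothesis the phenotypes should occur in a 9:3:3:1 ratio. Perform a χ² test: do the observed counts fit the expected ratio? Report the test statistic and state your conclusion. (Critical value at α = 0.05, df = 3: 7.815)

The 9:3:3:1 ratio has 16 parts, so with N = 792 the expected counts are:
  gray-bodied normal-winged: 792 × 9/16 = 445.5
  gray-bodied vestigial-winged: 792 × 3/16 = 148.5
  ebony-bodied normal-winged: 792 × 3/16 = 148.5
  ebony-bodied vestigial-winged: 792 × 1/16 = 49.5
χ² = Σ (O − E)² / E
  gray-bodied normal-winged: (455 − 445.5)² / 445.5 = 0.2026
  gray-bodied vestigial-winged: (139 − 148.5)² / 148.5 = 0.6077
  ebony-bodied normal-winged: (147 − 148.5)² / 148.5 = 0.0152
  ebony-bodied vestigial-winged: (51 − 49.5)² / 49.5 = 0.0455
χ² = 0.2026 + 0.6077 + 0.0152 + 0.0455 = 0.871
Degrees of freedom = 4 − 1 = 3; critical value at α = 0.05 is 7.815.
Since 0.871 < 7.815, we fail to reject the null hypothesis — the data are consistent with the 9:3:3:1 ratio.

0.871; consistent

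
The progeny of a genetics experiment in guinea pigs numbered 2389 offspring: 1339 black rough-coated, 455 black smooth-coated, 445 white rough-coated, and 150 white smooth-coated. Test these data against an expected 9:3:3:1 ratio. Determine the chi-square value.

0.151

Expected counts for N = 2389 under a 9:3:3:1 ratio (total parts = 16):
  black rough-coated: 2389 × 9/16 = 1343.8125
  black smooth-coated: 2389 × 3/16 = 447.9375
  white rough-coated: 2389 × 3/16 = 447.9375
  white smooth-coated: 2389 × 1/16 = 149.3125
χ² = Σ (O − E)² / E
  black rough-coated: (1339 − 1343.8125)² / 1343.8125 = 0.0172
  black smooth-coated: (455 − 447.9375)² / 447.9375 = 0.1114
  white rough-coated: (445 − 447.9375)² / 447.9375 = 0.0193
  white smooth-coated: (150 − 149.3125)² / 149.3125 = 0.0032
χ² = 0.0172 + 0.1114 + 0.0193 + 0.0032 = 0.1511 ≈ 0.151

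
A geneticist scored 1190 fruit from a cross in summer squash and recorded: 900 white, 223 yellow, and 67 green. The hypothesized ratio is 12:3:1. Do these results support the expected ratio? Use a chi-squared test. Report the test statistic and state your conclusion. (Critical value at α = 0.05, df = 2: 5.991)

0.794; consistent

Expected counts for N = 1190 under a 12:3:1 ratio (total parts = 16):
  white: 1190 × 12/16 = 892.5
  yellow: 1190 × 3/16 = 223.125
  green: 1190 × 1/16 = 74.375
χ² = Σ (O − E)² / E
  white: (900 − 892.5)² / 892.5 = 0.0630
  yellow: (223 − 223.125)² / 223.125 = 0.0001
  green: (67 − 74.375)² / 74.375 = 0.7313
χ² = 0.0630 + 0.0001 + 0.7313 = 0.7944 ≈ 0.794
Degrees of freedom = 3 − 1 = 2; critical value at α = 0.05 is 5.991.
Since 0.794 < 5.991, we fail to reject the null hypothesis — the data are consistent with the 12:3:1 ratio.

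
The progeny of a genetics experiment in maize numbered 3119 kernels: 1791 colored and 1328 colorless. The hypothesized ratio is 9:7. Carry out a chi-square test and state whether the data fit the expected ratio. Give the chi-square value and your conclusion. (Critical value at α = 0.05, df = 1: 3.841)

1.742; consistent

Under the 9:7 hypothesis (Σ ratio = 16, N = 3119):
  colored: 3119 × 9/16 = 1754.4375
  colorless: 3119 × 7/16 = 1364.5625
χ² = Σ (O − E)² / E
  colored: (1791 − 1754.4375)² / 1754.4375 = 0.7620
  colorless: (1328 − 1364.5625)² / 1364.5625 = 0.9797
χ² = 0.7620 + 0.9797 = 1.7417 ≈ 1.742
Degrees of freedom = 2 − 1 = 1; critical value at α = 0.05 is 3.841.
Since 1.742 < 3.841, we fail to reject the null hypothesis — the data are consistent with the 9:7 ratio.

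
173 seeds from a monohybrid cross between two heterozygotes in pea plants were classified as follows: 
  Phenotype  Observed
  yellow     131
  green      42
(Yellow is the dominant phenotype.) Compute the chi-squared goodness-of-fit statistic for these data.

For a monohybrid cross between heterozygotes with complete dominance, the expected phenotypic ratio is 3:1.
The 3:1 ratio has 4 parts, so with N = 173 the expected counts are:
  yellow: 173 × 3/4 = 129.75
  green: 173 × 1/4 = 43.25
χ² = Σ (O − E)² / E
  yellow: (131 − 129.75)² / 129.75 = 0.0120
  green: (42 − 43.25)² / 43.25 = 0.0361
χ² = 0.0120 + 0.0361 = 0.0481 ≈ 0.048

0.048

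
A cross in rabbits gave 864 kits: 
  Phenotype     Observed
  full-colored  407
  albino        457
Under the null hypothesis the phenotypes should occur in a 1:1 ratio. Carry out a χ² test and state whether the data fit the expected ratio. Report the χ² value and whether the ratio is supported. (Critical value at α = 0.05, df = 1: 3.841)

Expected counts for N = 864 under a 1:1 ratio (total parts = 2):
  full-colored: 864 × 1/2 = 432
  albino: 864 × 1/2 = 432
χ² = Σ (O − E)² / E
  full-colored: (407 − 432)² / 432 = 1.4468
  albino: (457 − 432)² / 432 = 1.4468
χ² = 1.4468 + 1.4468 = 2.8936 ≈ 2.894
Degrees of freedom = 2 − 1 = 1; critical value at α = 0.05 is 3.841.
Since 2.894 < 3.841, we fail to reject the null hypothesis — the data are consistent with the 1:1 ratio.

2.894; consistent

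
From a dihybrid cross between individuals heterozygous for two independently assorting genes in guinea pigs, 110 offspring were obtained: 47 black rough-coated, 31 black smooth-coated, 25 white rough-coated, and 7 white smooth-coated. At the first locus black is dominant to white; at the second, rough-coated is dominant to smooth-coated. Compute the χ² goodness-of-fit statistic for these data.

9.725

A dihybrid F₂ with independent assortment and complete dominance at both loci gives a 9:3:3:1 phenotypic ratio.
The 9:3:3:1 ratio has 16 parts, so with N = 110 the expected counts are:
  black rough-coated: 110 × 9/16 = 61.875
  black smooth-coated: 110 × 3/16 = 20.625
  white rough-coated: 110 × 3/16 = 20.625
  white smooth-coated: 110 × 1/16 = 6.875
χ² = Σ (O − E)² / E
  black rough-coated: (47 − 61.875)² / 61.875 = 3.5760
  black smooth-coated: (31 − 20.625)² / 20.625 = 5.2189
  white rough-coated: (25 − 20.625)² / 20.625 = 0.9280
  white smooth-coated: (7 − 6.875)² / 6.875 = 0.0023
χ² = 3.5760 + 5.2189 + 0.9280 + 0.0023 = 9.7252 ≈ 9.725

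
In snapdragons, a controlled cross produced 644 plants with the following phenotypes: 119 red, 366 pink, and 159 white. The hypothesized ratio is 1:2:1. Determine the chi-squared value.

16.994

Under the 1:2:1 hypothesis (Σ ratio = 4, N = 644):
  red: 644 × 1/4 = 161
  pink: 644 × 2/4 = 322
  white: 644 × 1/4 = 161
χ² = Σ (O − E)² / E
  red: (119 − 161)² / 161 = 10.9565
  pink: (366 − 322)² / 322 = 6.0124
  white: (159 − 161)² / 161 = 0.0248
χ² = 10.9565 + 6.0124 + 0.0248 = 16.9937 ≈ 16.994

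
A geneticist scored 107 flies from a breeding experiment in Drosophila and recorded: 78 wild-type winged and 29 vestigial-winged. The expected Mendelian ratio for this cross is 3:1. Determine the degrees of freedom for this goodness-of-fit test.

1

A goodness-of-fit test with 2 phenotype classes has df = 2 − 1 = 1.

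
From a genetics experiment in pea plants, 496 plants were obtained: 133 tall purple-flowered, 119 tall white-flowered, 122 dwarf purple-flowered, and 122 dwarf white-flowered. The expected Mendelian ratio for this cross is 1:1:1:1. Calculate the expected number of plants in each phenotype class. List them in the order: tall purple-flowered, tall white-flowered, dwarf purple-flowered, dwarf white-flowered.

124, 124, 124, 124

Expected counts for N = 496 under a 1:1:1:1 ratio (total parts = 4):
  tall purple-flowered: 496 × 1/4 = 124
  tall white-flowered: 496 × 1/4 = 124
  dwarf purple-flowered: 496 × 1/4 = 124
  dwarf white-flowered: 496 × 1/4 = 124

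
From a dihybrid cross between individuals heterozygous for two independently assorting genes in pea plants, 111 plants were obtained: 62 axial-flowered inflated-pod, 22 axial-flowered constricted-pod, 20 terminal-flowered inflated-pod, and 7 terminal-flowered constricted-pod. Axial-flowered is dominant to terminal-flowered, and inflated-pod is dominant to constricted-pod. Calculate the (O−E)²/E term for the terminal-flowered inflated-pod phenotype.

A dihybrid F₂ with independent assortment and complete dominance at both loci gives a 9:3:3:1 phenotypic ratio.
The 9:3:3:1 ratio has 16 parts, so with N = 111 the expected counts are:
  axial-flowered inflated-pod: 111 × 9/16 = 62.4375
  axial-flowered constricted-pod: 111 × 3/16 = 20.8125
  terminal-flowered inflated-pod: 111 × 3/16 = 20.8125
  terminal-flowered constricted-pod: 111 × 1/16 = 6.9375
Contribution of terminal-flowered inflated-pod: (20 − 20.8125)² / 20.8125 = 0.0317

0.032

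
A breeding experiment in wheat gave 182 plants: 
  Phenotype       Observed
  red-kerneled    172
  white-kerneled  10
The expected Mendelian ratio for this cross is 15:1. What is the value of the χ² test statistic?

Expected counts for N = 182 under a 15:1 ratio (total parts = 16):
  red-kerneled: 182 × 15/16 = 170.625
  white-kerneled: 182 × 1/16 = 11.375
χ² = Σ (O − E)² / E
  red-kerneled: (172 − 170.625)² / 170.625 = 0.0111
  white-kerneled: (10 − 11.375)² / 11.375 = 0.1662
χ² = 0.0111 + 0.1662 = 0.1773 ≈ 0.177

0.177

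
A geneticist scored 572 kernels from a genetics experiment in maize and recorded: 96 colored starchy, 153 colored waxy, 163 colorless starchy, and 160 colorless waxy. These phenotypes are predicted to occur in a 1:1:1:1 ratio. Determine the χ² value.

20.965

Expected counts for N = 572 under a 1:1:1:1 ratio (total parts = 4):
  colored starchy: 572 × 1/4 = 143
  colored waxy: 572 × 1/4 = 143
  colorless starchy: 572 × 1/4 = 143
  colorless waxy: 572 × 1/4 = 143
χ² = Σ (O − E)² / E
  colored starchy: (96 − 143)² / 143 = 15.4476
  colored waxy: (153 − 143)² / 143 = 0.6993
  colorless starchy: (163 − 143)² / 143 = 2.7972
  colorless waxy: (160 − 143)² / 143 = 2.0210
χ² = 15.4476 + 0.6993 + 2.7972 + 2.0210 = 20.9651 ≈ 20.965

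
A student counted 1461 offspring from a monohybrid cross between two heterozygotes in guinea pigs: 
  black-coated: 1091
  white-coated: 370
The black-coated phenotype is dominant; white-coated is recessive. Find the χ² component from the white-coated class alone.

For a monohybrid cross between heterozygotes with complete dominance, the expected phenotypic ratio is 3:1.
Under the 3:1 hypothesis (Σ ratio = 4, N = 1461):
  black-coated: 1461 × 3/4 = 1095.75
  white-coated: 1461 × 1/4 = 365.25
Contribution of white-coated: (370 − 365.25)² / 365.25 = 0.0618

0.062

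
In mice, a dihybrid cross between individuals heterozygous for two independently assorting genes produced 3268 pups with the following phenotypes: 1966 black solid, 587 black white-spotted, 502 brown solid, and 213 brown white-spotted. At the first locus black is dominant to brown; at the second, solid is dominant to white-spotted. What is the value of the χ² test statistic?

30.352

A dihybrid F₂ with independent assortment and complete dominance at both loci gives a 9:3:3:1 phenotypic ratio.
The 9:3:3:1 ratio has 16 parts, so with N = 3268 the expected counts are:
  black solid: 3268 × 9/16 = 1838.25
  black white-spotted: 3268 × 3/16 = 612.75
  brown solid: 3268 × 3/16 = 612.75
  brown white-spotted: 3268 × 1/16 = 204.25
χ² = Σ (O − E)² / E
  black solid: (1966 − 1838.25)² / 1838.25 = 8.8780
  black white-spotted: (587 − 612.75)² / 612.75 = 1.0821
  brown solid: (502 − 612.75)² / 612.75 = 20.0172
  brown white-spotted: (213 − 204.25)² / 204.25 = 0.3748
χ² = 8.8780 + 1.0821 + 20.0172 + 0.3748 = 30.3521 ≈ 30.352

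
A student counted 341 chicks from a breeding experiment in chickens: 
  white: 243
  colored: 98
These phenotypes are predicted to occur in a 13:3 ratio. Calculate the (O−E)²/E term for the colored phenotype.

The 13:3 ratio has 16 parts, so with N = 341 the expected counts are:
  white: 341 × 13/16 = 277.0625
  colored: 341 × 3/16 = 63.9375
Contribution of colored: (98 − 63.9375)² / 63.9375 = 18.1467

18.147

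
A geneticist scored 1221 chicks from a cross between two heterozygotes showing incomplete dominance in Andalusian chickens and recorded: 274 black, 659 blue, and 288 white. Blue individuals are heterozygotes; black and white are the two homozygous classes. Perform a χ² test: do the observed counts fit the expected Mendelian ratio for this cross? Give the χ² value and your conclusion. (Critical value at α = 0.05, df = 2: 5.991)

8.027; not consistent

With incomplete dominance, a heterozygote × heterozygote cross gives a 1:2:1 phenotypic ratio.
The 1:2:1 ratio has 4 parts, so with N = 1221 the expected counts are:
  black: 1221 × 1/4 = 305.25
  blue: 1221 × 2/4 = 610.5
  white: 1221 × 1/4 = 305.25
χ² = Σ (O − E)² / E
  black: (274 − 305.25)² / 305.25 = 3.1992
  blue: (659 − 610.5)² / 610.5 = 3.8530
  white: (288 − 305.25)² / 305.25 = 0.9748
χ² = 3.1992 + 3.8530 + 0.9748 = 8.027
Degrees of freedom = 3 − 1 = 2; critical value at α = 0.05 is 5.991.
Since 8.027 > 5.991, we reject the null hypothesis — the data do not fit the 1:2:1 ratio.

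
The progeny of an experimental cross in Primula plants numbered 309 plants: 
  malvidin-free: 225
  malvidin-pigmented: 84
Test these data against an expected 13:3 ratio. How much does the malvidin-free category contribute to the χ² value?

2.706

The 13:3 ratio has 16 parts, so with N = 309 the expected counts are:
  malvidin-free: 309 × 13/16 = 251.0625
  malvidin-pigmented: 309 × 3/16 = 57.9375
Contribution of malvidin-free: (225 − 251.0625)² / 251.0625 = 2.7055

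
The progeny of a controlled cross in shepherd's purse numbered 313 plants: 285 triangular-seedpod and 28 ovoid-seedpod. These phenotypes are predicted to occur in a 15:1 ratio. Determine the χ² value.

3.882

The 15:1 ratio has 16 parts, so with N = 313 the expected counts are:
  triangular-seedpod: 313 × 15/16 = 293.4375
  ovoid-seedpod: 313 × 1/16 = 19.5625
χ² = Σ (O − E)² / E
  triangular-seedpod: (285 − 293.4375)² / 293.4375 = 0.2426
  ovoid-seedpod: (28 − 19.5625)² / 19.5625 = 3.6392
χ² = 0.2426 + 3.6392 = 3.8818 ≈ 3.882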